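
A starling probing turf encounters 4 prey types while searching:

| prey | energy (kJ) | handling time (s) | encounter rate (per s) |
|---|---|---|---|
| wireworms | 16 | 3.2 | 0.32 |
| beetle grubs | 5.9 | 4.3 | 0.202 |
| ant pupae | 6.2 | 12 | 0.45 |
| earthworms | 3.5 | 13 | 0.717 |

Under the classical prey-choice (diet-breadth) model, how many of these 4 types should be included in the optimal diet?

Rank by E/h (kJ/s): wireworms 5, beetle grubs 1.37, ant pupae 0.517, earthworms 0.269. Include each in turn until the next type's E/h falls below the running intake rate.
Rate on top 1: 2.53. beetle grubs: 1.37 < 2.53 → exclude; stop.
Optimal diet: wireworms — 1 of 4 types.

1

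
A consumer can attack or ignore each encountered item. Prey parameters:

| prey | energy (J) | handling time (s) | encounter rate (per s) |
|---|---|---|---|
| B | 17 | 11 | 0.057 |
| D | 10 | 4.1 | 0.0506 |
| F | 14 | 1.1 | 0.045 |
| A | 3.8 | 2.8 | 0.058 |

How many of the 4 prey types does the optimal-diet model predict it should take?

4

E/h in descending order: F 12.7, D 2.44, B 1.55, A 1.36 J/s. The optimal diet is the largest prefix of this list for which every included type satisfies E_i/h_i > R on the types above it.
Rate on top 1: 0.6003. D: 2.44 > 0.6003 → include.
Rate on top 2: 0.9038. B: 1.55 > 0.9038 → include.
Rate on top 3: 1.117. A: 1.36 > 1.117 → include.
Optimal diet: F, D, B, A — 4 of 4 types.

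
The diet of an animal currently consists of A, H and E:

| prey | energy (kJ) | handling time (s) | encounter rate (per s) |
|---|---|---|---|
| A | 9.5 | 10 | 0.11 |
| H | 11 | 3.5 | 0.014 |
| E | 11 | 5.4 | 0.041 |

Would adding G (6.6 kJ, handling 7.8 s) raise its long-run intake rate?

Yes

Current rate: (0.11×9.5 + 0.014×11 + 0.041×11)/(1 + 0.11×10 + 0.014×3.5 + 0.041×5.4) = 0.6961 kJ/s.
Profitability of G: 6.6/7.8 = 0.8462 kJ/s.
Since 0.8462 > R, including G increases the long-run rate.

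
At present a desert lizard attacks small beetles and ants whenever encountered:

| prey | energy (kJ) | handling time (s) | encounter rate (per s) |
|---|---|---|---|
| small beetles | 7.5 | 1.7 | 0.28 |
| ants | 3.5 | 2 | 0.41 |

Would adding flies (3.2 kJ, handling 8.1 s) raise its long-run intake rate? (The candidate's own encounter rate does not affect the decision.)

No

Intake rate on the current diet: R = (0.28×7.5 + 0.41×3.5) / (1 + 0.28×1.7 + 0.41×2) = 3.535/2.296 = 1.54 kJ/s.
flies: E/h = 3.2/8.1 = 0.3951 kJ/s.
0.3951 < 1.54, so adding flies would lower the average — exclude it.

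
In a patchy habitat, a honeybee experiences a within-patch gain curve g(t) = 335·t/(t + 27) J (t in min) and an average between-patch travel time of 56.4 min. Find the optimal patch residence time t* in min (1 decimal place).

39.0 min

Optimal t* satisfies g'(t*) = g(t*)/(T + t*).
g'(t) = 335·27/(t + 27)². Setting 335·27/(t+27)² = 335t/[(t+27)(56.4+t)] gives 27(56.4+t) = t(t+27), so t² = 27×56.4 = 1523.
t* = √1523 = 39.02 min.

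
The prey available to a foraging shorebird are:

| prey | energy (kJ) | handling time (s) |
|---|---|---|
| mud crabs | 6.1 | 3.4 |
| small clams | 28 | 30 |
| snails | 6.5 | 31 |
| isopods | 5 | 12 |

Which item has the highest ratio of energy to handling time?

mud crabs

In descending order of E/h:
mud crabs: 6.1/3.4 = 1.79 kJ/s
small clams: 28/30 = 0.933 kJ/s
isopods: 5/12 = 0.417 kJ/s
snails: 6.5/31 = 0.21 kJ/s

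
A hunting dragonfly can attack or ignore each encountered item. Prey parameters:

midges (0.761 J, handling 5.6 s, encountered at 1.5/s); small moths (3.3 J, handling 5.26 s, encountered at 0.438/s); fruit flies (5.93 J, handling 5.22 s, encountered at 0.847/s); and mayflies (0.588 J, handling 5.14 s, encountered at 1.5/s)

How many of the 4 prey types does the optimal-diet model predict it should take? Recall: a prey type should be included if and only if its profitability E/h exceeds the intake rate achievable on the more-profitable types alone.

Rank by E/h (J/s): fruit flies 1.14, small moths 0.627, midges 0.136, mayflies 0.114. Include each in turn until the next type's E/h falls below the running intake rate.
Rate on top 1: 0.9265. small moths: 0.627 < 0.9265 → exclude; stop.
Optimal diet: fruit flies — 1 of 4 types.

1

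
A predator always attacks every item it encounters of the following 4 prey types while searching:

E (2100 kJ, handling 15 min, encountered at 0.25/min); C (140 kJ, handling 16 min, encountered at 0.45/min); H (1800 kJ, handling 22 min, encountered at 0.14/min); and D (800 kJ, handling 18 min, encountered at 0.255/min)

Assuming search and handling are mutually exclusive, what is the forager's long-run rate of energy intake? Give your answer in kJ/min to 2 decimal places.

R = Σλ_iE_i / (1 + Σλ_ih_i)
Numerator: 0.25×2100 + 0.45×140 + 0.14×1800 + 0.255×800 = 1044
Denominator: 1 + 0.25×15 + 0.45×16 + 0.14×22 + 0.255×18 = 19.62
R = 1044/19.62 = 53.21 kJ/min

53.21 kJ/min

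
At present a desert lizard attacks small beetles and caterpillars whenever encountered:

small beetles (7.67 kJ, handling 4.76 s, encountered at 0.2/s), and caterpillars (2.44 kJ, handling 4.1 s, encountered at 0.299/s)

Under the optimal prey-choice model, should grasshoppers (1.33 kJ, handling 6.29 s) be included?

Current rate: (0.2×7.67 + 0.299×2.44)/(1 + 0.2×4.76 + 0.299×4.1) = 0.7123 kJ/s.
grasshoppers: E/h = 1.33/6.29 = 0.2114 kJ/s.
Since 0.2114 < R, time spent handling grasshoppers is better spent searching.

No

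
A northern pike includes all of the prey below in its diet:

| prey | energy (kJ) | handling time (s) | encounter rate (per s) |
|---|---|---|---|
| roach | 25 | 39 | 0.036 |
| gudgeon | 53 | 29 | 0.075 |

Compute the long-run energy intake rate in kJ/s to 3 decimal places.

1.065 kJ/s

Energy encountered per unit search time: 0.036×25 + 0.075×53 = 4.875 kJ/s.
Handling time per unit search time: 0.036×39 + 0.075×29 = 3.579.
Rate = 4.875/(1 + 3.579) = 1.065 kJ/s.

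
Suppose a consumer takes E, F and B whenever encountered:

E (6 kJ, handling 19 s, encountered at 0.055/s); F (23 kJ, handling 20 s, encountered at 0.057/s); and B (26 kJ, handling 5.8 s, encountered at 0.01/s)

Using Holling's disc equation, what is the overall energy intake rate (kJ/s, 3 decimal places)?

0.586 kJ/s

R = Σλ_iE_i / (1 + Σλ_ih_i)
Numerator: 0.055×6 + 0.057×23 + 0.01×26 = 1.901
Denominator: 1 + 0.055×19 + 0.057×20 + 0.01×5.8 = 3.243
R = 1.901/3.243 = 0.5862 kJ/s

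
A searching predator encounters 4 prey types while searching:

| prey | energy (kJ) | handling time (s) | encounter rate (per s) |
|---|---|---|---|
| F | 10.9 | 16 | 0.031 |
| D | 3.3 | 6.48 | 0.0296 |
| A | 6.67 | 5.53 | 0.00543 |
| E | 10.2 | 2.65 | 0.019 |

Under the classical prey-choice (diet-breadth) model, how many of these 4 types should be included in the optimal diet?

E/h in descending order: E 3.85, A 1.21, F 0.681, D 0.509 kJ/s. The optimal diet is the largest prefix of this list for which every included type satisfies E_i/h_i > R on the types above it.
Rate on top 1: 0.1845. A: 1.21 > 0.1845 → include.
Rate on top 2: 0.2129. F: 0.681 > 0.2129 → include.
Rate on top 3: 0.3603. D: 0.509 > 0.3603 → include.
Optimal diet: E, A, F, D — 4 of 4 types.

4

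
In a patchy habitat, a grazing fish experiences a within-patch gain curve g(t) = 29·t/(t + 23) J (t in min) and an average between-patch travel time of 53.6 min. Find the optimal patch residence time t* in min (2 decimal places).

Optimal t* satisfies g'(t*) = g(t*)/(T + t*).
g'(t) = 29·23/(t + 23)². Setting 29·23/(t+23)² = 29t/[(t+23)(53.6+t)] gives 23(53.6+t) = t(t+23), so t² = 23×53.6 = 1233.
t* = √1233 = 35.11 min.

35.11 min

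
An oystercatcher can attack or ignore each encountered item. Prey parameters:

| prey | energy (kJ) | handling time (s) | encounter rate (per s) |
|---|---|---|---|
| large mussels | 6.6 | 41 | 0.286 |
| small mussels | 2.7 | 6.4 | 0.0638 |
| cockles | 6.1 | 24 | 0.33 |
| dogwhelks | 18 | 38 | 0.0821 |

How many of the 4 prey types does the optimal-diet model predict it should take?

2

Rank by E/h (kJ/s): dogwhelks 0.474, small mussels 0.422, cockles 0.254, large mussels 0.161. Include each in turn until the next type's E/h falls below the running intake rate.
Rate on top 1: 0.3587. small mussels: 0.422 > 0.3587 → include.
Rate on top 2: 0.3644. cockles: 0.254 < 0.3644 → exclude; stop.
Optimal diet: dogwhelks, small mussels — 2 of 4 types.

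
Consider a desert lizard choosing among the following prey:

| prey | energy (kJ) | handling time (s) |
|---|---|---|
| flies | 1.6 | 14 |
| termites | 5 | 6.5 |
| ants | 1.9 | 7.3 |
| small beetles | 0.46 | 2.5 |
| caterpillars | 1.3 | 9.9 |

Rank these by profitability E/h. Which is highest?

Profitability E/h (kJ/s): flies = 1.6/14 = 0.114, termites = 5/6.5 = 0.769, ants = 1.9/7.3 = 0.26, small beetles = 0.46/2.5 = 0.184, caterpillars = 1.3/9.9 = 0.131.
Ranked: termites > ants > small beetles > caterpillars > flies.

termites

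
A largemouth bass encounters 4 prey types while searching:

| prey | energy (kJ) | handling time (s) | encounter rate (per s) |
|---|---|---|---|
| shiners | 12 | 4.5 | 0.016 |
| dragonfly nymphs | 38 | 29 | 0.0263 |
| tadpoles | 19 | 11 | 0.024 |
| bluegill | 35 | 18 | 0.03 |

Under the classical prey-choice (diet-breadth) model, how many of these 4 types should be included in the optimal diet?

4

Rank by E/h (kJ/s): shiners 2.67, bluegill 1.94, tadpoles 1.73, dragonfly nymphs 1.31. Include each in turn until the next type's E/h falls below the running intake rate.
Rate on top 1: 0.1791. bluegill: 1.94 > 0.1791 → include.
Rate on top 2: 0.7705. tadpoles: 1.73 > 0.7705 → include.
Rate on top 3: 0.9051. dragonfly nymphs: 1.31 > 0.9051 → include.
Optimal diet: shiners, bluegill, tadpoles, dragonfly nymphs — 4 of 4 types.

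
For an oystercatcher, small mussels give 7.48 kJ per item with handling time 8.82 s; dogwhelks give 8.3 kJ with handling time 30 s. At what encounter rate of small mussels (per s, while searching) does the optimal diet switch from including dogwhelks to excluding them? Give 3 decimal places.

0.055 per s

At the threshold, the rate on small mussels alone equals the profitability of dogwhelks: λ·7.48/(1 + λ·8.82) = 8.3/30 = 0.2767.
Rearranging, λ(7.48 − 0.2767×8.82) = 0.2767, so λ = 0.2767/5.04 = 0.0549 per s.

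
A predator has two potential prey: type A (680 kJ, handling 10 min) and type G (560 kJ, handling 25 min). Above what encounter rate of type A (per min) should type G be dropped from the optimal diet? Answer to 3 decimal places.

At the threshold, the rate on type A alone equals the profitability of type G: λ·680/(1 + λ·10) = 560/25 = 22.4.
Rearranging, λ(680 − 22.4×10) = 22.4, so λ = 22.4/456 = 0.04912 per min.

0.049 per min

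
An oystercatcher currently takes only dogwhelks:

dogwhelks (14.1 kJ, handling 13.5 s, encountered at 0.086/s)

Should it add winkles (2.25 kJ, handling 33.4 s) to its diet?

Current rate: (0.086×14.1)/(1 + 0.086×13.5) = 0.5611 kJ/s.
winkles: E/h = 2.25/33.4 = 0.06737 kJ/s.
0.06737 < 0.5611, so adding winkles would lower the average — exclude it.

No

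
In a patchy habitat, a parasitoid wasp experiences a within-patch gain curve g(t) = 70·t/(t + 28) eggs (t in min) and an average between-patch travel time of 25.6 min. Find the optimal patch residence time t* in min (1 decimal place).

26.8 min

Maximise g(t)/(T+t): set derivative to zero → g'(t)(T+t) = g(t).
g'(t) = 70·28/(t + 28)². Setting 70·28/(t+28)² = 70t/[(t+28)(25.6+t)] gives 28(25.6+t) = t(t+28), so t² = 28×25.6 = 716.8.
t* = √716.8 = 26.77 min.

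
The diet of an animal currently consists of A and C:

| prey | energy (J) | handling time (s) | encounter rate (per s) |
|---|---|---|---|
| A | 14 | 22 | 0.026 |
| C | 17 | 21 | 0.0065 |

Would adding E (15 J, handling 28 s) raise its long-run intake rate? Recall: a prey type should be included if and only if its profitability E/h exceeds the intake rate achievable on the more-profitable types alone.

Current rate: (0.026×14 + 0.0065×17)/(1 + 0.026×22 + 0.0065×21) = 0.2777 J/s.
E: E/h = 15/28 = 0.5357 J/s.
Since 0.5357 > R, including E increases the long-run rate.

Yes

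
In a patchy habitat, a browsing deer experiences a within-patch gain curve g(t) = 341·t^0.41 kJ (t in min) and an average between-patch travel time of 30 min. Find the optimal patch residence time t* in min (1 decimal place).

By the marginal value theorem, leave when the instantaneous gain rate g'(t) equals the habitat-wide average g(t)/(T + t).
g'(t) = 0.41·341·t^-0.59. Setting 0.41·341·t^-0.59 = 341·t^0.41/(30+t) gives 0.41(30+t) = t, so 0.59·t = 0.41×30.
t* = 0.41×30/0.59 = 20.85 min.

20.8 min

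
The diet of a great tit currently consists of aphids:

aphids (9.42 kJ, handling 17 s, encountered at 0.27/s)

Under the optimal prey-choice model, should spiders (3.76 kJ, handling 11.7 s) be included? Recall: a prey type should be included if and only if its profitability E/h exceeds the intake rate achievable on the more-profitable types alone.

Current rate: (0.27×9.42)/(1 + 0.27×17) = 0.455 kJ/s.
spiders: E/h = 3.76/11.7 = 0.3214 kJ/s.
0.3214 < 0.455, so adding spiders would lower the average — exclude it.

No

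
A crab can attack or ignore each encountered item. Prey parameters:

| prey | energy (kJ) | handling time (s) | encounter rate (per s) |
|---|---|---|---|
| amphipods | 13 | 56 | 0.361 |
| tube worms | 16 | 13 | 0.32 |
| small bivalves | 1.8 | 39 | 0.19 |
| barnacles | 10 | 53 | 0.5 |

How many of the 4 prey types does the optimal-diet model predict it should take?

1

Rank by E/h (kJ/s): tube worms 1.23, amphipods 0.232, barnacles 0.189, small bivalves 0.0462. Include each in turn until the next type's E/h falls below the running intake rate.
Rate on top 1: 0.9922. amphipods: 0.232 < 0.9922 → exclude; stop.
Optimal diet: tube worms — 1 of 4 types.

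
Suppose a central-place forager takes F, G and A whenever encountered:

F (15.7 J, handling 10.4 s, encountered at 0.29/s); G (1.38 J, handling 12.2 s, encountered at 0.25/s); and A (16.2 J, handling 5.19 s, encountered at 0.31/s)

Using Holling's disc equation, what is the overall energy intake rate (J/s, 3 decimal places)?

1.144 J/s

Energy encountered per unit search time: 0.29×15.7 + 0.25×1.38 + 0.31×16.2 = 9.92 J/s.
Handling time per unit search time: 0.29×10.4 + 0.25×12.2 + 0.31×5.19 = 7.675.
Rate = 9.92/(1 + 7.675) = 1.144 J/s.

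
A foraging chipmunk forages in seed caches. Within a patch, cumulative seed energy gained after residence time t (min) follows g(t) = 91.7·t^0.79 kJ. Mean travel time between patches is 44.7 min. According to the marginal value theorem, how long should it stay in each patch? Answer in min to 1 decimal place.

168.2 min

Optimal t* satisfies g'(t*) = g(t*)/(T + t*).
g'(t) = 0.79·91.7·t^-0.21. Setting 0.79·91.7·t^-0.21 = 91.7·t^0.79/(44.7+t) gives 0.79(44.7+t) = t, so 0.21·t = 0.79×44.7.
t* = 0.79×44.7/0.21 = 168.2 min.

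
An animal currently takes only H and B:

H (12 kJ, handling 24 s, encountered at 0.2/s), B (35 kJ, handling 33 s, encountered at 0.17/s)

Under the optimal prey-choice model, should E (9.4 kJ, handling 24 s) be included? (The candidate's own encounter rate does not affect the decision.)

On H and B alone, R = ΣλE/(1+Σλh) = 8.35/11.41 = 0.7318 kJ/s.
Profitability of E: 9.4/24 = 0.3917 kJ/s.
Since 0.3917 < R, time spent handling E is better spent searching.

No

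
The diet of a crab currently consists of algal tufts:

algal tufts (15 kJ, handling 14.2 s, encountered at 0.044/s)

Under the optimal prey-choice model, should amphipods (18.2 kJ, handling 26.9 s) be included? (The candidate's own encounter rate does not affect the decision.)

Yes

On algal tufts alone, R = ΣλE/(1+Σλh) = 0.66/1.625 = 0.4062 kJ/s.
Profitability of amphipods: 18.2/26.9 = 0.6766 kJ/s.
0.6766 > 0.4062, so adding amphipods raises the average — include it.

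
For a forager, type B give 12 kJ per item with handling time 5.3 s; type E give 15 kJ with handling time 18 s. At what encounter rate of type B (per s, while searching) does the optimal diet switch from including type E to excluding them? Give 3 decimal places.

The zero-one rule: include type E iff E₂/h₂ > λE₁/(1+λh₁). Equality gives the switch point.
λE₁h₂ = E₂ + λE₂h₁ ⇒ λ = E₂/(E₁h₂ − E₂h₁) = 15/(216 − 79.5) = 0.1099 per s.

0.110 per s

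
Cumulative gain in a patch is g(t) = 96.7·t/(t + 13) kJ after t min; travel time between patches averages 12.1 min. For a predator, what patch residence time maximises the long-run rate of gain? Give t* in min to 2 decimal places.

12.54 min

Maximise g(t)/(T+t): set derivative to zero → g'(t)(T+t) = g(t).
g'(t) = 96.7·13/(t + 13)². Setting 96.7·13/(t+13)² = 96.7t/[(t+13)(12.1+t)] gives 13(12.1+t) = t(t+13), so t² = 13×12.1 = 157.3.
t* = √157.3 = 12.54 min.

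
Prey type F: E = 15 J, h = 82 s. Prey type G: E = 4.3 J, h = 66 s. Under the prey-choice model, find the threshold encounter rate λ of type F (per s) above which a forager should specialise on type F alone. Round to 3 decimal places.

0.007 per s

At the threshold, the rate on type F alone equals the profitability of type G: λ·15/(1 + λ·82) = 4.3/66 = 0.06515.
Rearranging, λ(15 − 0.06515×82) = 0.06515, so λ = 0.06515/9.658 = 0.006746 per s.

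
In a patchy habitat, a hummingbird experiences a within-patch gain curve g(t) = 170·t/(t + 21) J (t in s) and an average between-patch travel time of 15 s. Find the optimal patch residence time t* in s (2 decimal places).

By the marginal value theorem, leave when the instantaneous gain rate g'(t) equals the habitat-wide average g(t)/(T + t).
g'(t) = 170·21/(t + 21)². Setting 170·21/(t+21)² = 170t/[(t+21)(15+t)] gives 21(15+t) = t(t+21), so t² = 21×15 = 315.
t* = √315 = 17.75 s.

17.75 s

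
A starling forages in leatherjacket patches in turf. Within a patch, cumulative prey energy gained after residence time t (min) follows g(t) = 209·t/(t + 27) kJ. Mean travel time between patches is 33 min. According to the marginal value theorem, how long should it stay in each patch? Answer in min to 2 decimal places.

Optimal t* satisfies g'(t*) = g(t*)/(T + t*).
g'(t) = 209·27/(t + 27)². Setting 209·27/(t+27)² = 209t/[(t+27)(33+t)] gives 27(33+t) = t(t+27), so t² = 27×33 = 891.
t* = √891 = 29.85 min.

29.85 min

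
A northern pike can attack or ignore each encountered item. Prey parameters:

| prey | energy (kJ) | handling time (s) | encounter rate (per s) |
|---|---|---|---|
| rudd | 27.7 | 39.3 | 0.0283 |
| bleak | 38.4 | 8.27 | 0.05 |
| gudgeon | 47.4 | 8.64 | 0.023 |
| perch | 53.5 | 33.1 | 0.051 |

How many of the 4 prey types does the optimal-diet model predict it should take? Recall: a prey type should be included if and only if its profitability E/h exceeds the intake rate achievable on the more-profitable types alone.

Profitabilities (E/h, kJ/s): gudgeon 5.49, bleak 4.64, perch 1.62, rudd 0.705. Add prey in this order while the next type's profitability exceeds the intake rate on those already taken.
Rate on top 1: 0.9095. bleak: 4.64 > 0.9095 → include.
Rate on top 2: 1.867. perch: 1.62 < 1.867 → exclude; stop.
Optimal diet: gudgeon, bleak — 2 of 4 types.

2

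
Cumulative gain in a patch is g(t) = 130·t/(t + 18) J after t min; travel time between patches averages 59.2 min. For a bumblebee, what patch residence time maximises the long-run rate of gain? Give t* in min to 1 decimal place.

Maximise g(t)/(T+t): set derivative to zero → g'(t)(T+t) = g(t).
g'(t) = 130·18/(t + 18)². Setting 130·18/(t+18)² = 130t/[(t+18)(59.2+t)] gives 18(59.2+t) = t(t+18), so t² = 18×59.2 = 1066.
t* = √1066 = 32.64 min.

32.6 min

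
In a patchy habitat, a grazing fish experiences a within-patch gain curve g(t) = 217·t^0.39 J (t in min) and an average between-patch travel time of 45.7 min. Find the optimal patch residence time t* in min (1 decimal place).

29.2 min

By the marginal value theorem, leave when the instantaneous gain rate g'(t) equals the habitat-wide average g(t)/(T + t).
g'(t) = 0.39·217·t^-0.61. Setting 0.39·217·t^-0.61 = 217·t^0.39/(45.7+t) gives 0.39(45.7+t) = t, so 0.61·t = 0.39×45.7.
t* = 0.39×45.7/0.61 = 29.22 min.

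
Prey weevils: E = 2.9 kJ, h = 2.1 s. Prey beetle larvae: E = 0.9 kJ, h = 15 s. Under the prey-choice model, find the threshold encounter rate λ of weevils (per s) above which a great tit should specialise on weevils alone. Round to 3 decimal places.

0.022 per s

At the threshold, the rate on weevils alone equals the profitability of beetle larvae: λ·2.9/(1 + λ·2.1) = 0.9/15 = 0.06.
Rearranging, λ(2.9 − 0.06×2.1) = 0.06, so λ = 0.06/2.774 = 0.02163 per s.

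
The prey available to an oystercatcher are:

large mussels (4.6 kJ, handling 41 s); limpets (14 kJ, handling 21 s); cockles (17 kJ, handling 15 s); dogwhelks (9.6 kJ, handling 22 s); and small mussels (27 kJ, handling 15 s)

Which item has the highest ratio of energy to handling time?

small mussels

In descending order of E/h:
small mussels: 27/15 = 1.8 kJ/s
cockles: 17/15 = 1.13 kJ/s
limpets: 14/21 = 0.667 kJ/s
dogwhelks: 9.6/22 = 0.436 kJ/s
large mussels: 4.6/41 = 0.112 kJ/s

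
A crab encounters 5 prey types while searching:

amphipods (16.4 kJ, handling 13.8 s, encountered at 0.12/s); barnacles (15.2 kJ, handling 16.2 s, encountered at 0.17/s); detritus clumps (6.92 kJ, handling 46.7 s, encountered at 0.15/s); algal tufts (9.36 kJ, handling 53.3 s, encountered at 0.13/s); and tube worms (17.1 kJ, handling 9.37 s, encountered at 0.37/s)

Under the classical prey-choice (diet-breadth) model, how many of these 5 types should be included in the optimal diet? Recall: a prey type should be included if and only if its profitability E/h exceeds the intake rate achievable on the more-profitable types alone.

Rank by E/h (kJ/s): tube worms 1.82, amphipods 1.19, barnacles 0.938, algal tufts 0.176, detritus clumps 0.148. Include each in turn until the next type's E/h falls below the running intake rate.
Rate on top 1: 1.416. amphipods: 1.19 < 1.416 → exclude; stop.
Optimal diet: tube worms — 1 of 5 types.

1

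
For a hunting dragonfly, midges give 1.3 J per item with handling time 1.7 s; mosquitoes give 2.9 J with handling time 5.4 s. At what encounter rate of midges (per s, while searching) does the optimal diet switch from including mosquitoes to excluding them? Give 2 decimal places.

At the threshold, the rate on midges alone equals the profitability of mosquitoes: λ·1.3/(1 + λ·1.7) = 2.9/5.4 = 0.537.
Rearranging, λ(1.3 − 0.537×1.7) = 0.537, so λ = 0.537/0.387 = 1.388 per s.

1.39 per s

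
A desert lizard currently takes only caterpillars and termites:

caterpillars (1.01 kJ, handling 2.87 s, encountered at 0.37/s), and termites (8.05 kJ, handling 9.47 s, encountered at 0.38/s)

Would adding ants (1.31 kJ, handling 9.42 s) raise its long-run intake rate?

No

Intake rate on the current diet: R = (0.37×1.01 + 0.38×8.05) / (1 + 0.37×2.87 + 0.38×9.47) = 3.433/5.661 = 0.6064 kJ/s.
ants: E/h = 1.31/9.42 = 0.1391 kJ/s.
0.1391 < 0.6064, so adding ants would lower the average — exclude it.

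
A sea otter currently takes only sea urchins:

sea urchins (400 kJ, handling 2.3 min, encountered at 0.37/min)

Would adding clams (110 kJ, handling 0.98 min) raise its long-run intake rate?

Yes

Current rate: (0.37×400)/(1 + 0.37×2.3) = 79.96 kJ/min.
clams: E/h = 110/0.98 = 112.2 kJ/min.
112.2 > 79.96, so adding clams raises the average — include it.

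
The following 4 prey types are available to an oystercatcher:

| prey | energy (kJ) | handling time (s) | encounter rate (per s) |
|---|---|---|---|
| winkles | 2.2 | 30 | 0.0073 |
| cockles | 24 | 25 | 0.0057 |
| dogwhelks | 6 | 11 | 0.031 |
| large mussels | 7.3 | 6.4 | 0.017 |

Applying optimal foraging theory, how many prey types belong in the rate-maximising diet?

Rank by E/h (kJ/s): large mussels 1.14, cockles 0.96, dogwhelks 0.545, winkles 0.0733. Include each in turn until the next type's E/h falls below the running intake rate.
Rate on top 1: 0.1119. cockles: 0.96 > 0.1119 → include.
Rate on top 2: 0.2085. dogwhelks: 0.545 > 0.2085 → include.
Rate on top 3: 0.2807. winkles: 0.0733 < 0.2807 → exclude; stop.
Optimal diet: large mussels, cockles, dogwhelks — 3 of 4 types.

3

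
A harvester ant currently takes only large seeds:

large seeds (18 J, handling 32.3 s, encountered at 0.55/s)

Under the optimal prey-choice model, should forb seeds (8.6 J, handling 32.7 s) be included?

No

On large seeds alone, R = ΣλE/(1+Σλh) = 9.9/18.77 = 0.5276 J/s.
Profitability of forb seeds: 8.6/32.7 = 0.263 J/s.
0.263 < 0.5276, so adding forb seeds would lower the average — exclude it.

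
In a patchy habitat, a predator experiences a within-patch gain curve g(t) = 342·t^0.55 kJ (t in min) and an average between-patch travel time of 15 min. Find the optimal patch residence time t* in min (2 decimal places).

Optimal t* satisfies g'(t*) = g(t*)/(T + t*).
g'(t) = 0.55·342·t^-0.45. Setting 0.55·342·t^-0.45 = 342·t^0.55/(15+t) gives 0.55(15+t) = t, so 0.45·t = 0.55×15.
t* = 0.55×15/0.45 = 18.33 min.

18.33 min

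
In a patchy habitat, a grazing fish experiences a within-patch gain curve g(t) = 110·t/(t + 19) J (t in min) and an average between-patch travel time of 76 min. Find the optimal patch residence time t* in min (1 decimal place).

38.0 min

By the marginal value theorem, leave when the instantaneous gain rate g'(t) equals the habitat-wide average g(t)/(T + t).
g'(t) = 110·19/(t + 19)². Setting 110·19/(t+19)² = 110t/[(t+19)(76+t)] gives 19(76+t) = t(t+19), so t² = 19×76 = 1444.
t* = √1444 = 38 min.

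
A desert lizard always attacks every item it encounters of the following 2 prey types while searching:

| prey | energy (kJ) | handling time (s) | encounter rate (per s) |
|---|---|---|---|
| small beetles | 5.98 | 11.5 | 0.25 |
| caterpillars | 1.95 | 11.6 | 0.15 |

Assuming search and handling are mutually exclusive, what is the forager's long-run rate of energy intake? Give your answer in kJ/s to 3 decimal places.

Energy encountered per unit search time: 0.25×5.98 + 0.15×1.95 = 1.788 kJ/s.
Handling time per unit search time: 0.25×11.5 + 0.15×11.6 = 4.615.
Rate = 1.788/(1 + 4.615) = 0.3183 kJ/s.

0.318 kJ/s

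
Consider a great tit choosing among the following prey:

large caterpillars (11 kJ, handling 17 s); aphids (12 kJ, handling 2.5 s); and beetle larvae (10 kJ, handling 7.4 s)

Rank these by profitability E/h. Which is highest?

aphids

In descending order of E/h:
aphids: 12/2.5 = 4.8 kJ/s
beetle larvae: 10/7.4 = 1.35 kJ/s
large caterpillars: 11/17 = 0.647 kJ/s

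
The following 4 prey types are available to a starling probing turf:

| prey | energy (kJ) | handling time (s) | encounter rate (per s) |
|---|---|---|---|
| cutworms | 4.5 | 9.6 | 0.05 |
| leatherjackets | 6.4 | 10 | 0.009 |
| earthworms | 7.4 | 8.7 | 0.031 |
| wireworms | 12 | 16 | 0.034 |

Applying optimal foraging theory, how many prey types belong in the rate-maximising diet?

4

E/h in descending order: earthworms 0.851, wireworms 0.75, leatherjackets 0.64, cutworms 0.469 kJ/s. The optimal diet is the largest prefix of this list for which every included type satisfies E_i/h_i > R on the types above it.
Rate on top 1: 0.1807. wireworms: 0.75 > 0.1807 → include.
Rate on top 2: 0.3514. leatherjackets: 0.64 > 0.3514 → include.
Rate on top 3: 0.3651. cutworms: 0.469 > 0.3651 → include.
Optimal diet: earthworms, wireworms, leatherjackets, cutworms — 4 of 4 types.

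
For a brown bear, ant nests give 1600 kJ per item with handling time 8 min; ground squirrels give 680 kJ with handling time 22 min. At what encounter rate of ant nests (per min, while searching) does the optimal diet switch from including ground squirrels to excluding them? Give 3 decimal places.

0.023 per min

Drop ground squirrels once their profitability E₂/h₂ falls below the rate achievable on ant nests alone: E₂/h₂ = λE₁/(1 + λh₁).
Solve for λ: λE₁h₂ = E₂(1 + λh₁) → λ(E₁h₂ − E₂h₁) = E₂ → λ = E₂/(E₁h₂ − E₂h₁).
λ = 680/(1600×22 − 680×8) = 680/2.976e+04 = 0.02285 per min.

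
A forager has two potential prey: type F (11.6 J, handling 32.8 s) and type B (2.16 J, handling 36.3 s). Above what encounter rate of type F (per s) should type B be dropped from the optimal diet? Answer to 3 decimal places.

0.006 per s

Drop type B once their profitability E₂/h₂ falls below the rate achievable on type F alone: E₂/h₂ = λE₁/(1 + λh₁).
Solve for λ: λE₁h₂ = E₂(1 + λh₁) → λ(E₁h₂ − E₂h₁) = E₂ → λ = E₂/(E₁h₂ − E₂h₁).
λ = 2.16/(11.6×36.3 − 2.16×32.8) = 2.16/350.2 = 0.006167 per s.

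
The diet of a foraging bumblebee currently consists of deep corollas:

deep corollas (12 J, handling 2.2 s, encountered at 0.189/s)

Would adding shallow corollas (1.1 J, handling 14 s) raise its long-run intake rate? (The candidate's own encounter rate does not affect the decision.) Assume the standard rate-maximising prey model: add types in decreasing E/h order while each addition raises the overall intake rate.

Current rate: (0.189×12)/(1 + 0.189×2.2) = 1.602 J/s.
Profitability of shallow corollas: 1.1/14 = 0.07857 J/s.
Since 0.07857 < R, time spent handling shallow corollas is better spent searching.

No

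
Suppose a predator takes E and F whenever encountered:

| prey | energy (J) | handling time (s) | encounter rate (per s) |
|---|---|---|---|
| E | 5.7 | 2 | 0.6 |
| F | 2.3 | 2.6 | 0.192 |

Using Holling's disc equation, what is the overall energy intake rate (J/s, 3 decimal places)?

1.431 J/s

R = Σλ_iE_i / (1 + Σλ_ih_i)
Numerator: 0.6×5.7 + 0.192×2.3 = 3.862
Denominator: 1 + 0.6×2 + 0.192×2.6 = 2.699
R = 3.862/2.699 = 1.431 J/s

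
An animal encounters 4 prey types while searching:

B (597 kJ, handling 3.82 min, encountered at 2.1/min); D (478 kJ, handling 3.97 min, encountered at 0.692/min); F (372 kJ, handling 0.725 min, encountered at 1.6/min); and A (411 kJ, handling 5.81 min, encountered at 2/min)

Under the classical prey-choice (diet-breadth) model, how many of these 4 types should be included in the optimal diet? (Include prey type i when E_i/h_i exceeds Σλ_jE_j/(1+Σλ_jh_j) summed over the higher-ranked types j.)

1

Profitabilities (E/h, kJ/min): F 513, B 156, D 120, A 70.7. Add prey in this order while the next type's profitability exceeds the intake rate on those already taken.
Rate on top 1: 275.6. B: 156 < 275.6 → exclude; stop.
Optimal diet: F — 1 of 4 types.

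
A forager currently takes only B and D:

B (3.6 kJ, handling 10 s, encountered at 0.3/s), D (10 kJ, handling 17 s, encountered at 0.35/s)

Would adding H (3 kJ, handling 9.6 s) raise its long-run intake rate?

On B and D alone, R = ΣλE/(1+Σλh) = 4.58/9.95 = 0.4603 kJ/s.
H: E/h = 3/9.6 = 0.3125 kJ/s.
0.3125 < 0.4603, so adding H would lower the average — exclude it.

No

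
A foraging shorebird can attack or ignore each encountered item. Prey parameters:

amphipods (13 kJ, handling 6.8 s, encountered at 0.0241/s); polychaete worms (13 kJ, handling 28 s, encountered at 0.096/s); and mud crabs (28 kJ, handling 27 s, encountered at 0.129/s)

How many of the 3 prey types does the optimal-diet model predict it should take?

Rank by E/h (kJ/s): amphipods 1.91, mud crabs 1.04, polychaete worms 0.464. Include each in turn until the next type's E/h falls below the running intake rate.
Rate on top 1: 0.2692. mud crabs: 1.04 > 0.2692 → include.
Rate on top 2: 0.8447. polychaete worms: 0.464 < 0.8447 → exclude; stop.
Optimal diet: amphipods, mud crabs — 2 of 3 types.

2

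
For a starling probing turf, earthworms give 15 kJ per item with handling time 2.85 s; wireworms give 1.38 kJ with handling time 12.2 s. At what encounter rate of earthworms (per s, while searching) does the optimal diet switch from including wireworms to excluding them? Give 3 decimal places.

Drop wireworms once their profitability E₂/h₂ falls below the rate achievable on earthworms alone: E₂/h₂ = λE₁/(1 + λh₁).
Solve for λ: λE₁h₂ = E₂(1 + λh₁) → λ(E₁h₂ − E₂h₁) = E₂ → λ = E₂/(E₁h₂ − E₂h₁).
λ = 1.38/(15×12.2 − 1.38×2.85) = 1.38/179.1 = 0.007707 per s.

0.008 per s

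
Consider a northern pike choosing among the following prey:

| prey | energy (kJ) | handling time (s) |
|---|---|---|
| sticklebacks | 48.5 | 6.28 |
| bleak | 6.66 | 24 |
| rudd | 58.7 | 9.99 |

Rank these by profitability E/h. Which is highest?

Profitability E/h (kJ/s): sticklebacks = 48.5/6.28 = 7.72, bleak = 6.66/24 = 0.278, rudd = 58.7/9.99 = 5.88.
Ranked: sticklebacks > rudd > bleak.

sticklebacks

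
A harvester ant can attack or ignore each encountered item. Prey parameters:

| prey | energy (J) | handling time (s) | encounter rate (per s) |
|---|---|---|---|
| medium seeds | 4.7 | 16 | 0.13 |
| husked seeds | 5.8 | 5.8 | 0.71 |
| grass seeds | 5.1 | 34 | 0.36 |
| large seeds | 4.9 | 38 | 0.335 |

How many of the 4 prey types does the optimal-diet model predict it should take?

Rank by E/h (J/s): husked seeds 1, medium seeds 0.294, grass seeds 0.15, large seeds 0.129. Include each in turn until the next type's E/h falls below the running intake rate.
Rate on top 1: 0.8046. medium seeds: 0.294 < 0.8046 → exclude; stop.
Optimal diet: husked seeds — 1 of 4 types.

1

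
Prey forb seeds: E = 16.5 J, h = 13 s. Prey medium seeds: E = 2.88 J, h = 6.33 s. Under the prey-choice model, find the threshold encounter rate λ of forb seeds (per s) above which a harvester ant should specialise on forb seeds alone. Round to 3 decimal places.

0.043 per s

Drop medium seeds once their profitability E₂/h₂ falls below the rate achievable on forb seeds alone: E₂/h₂ = λE₁/(1 + λh₁).
Solve for λ: λE₁h₂ = E₂(1 + λh₁) → λ(E₁h₂ − E₂h₁) = E₂ → λ = E₂/(E₁h₂ − E₂h₁).
λ = 2.88/(16.5×6.33 − 2.88×13) = 2.88/67.01 = 0.04298 per s.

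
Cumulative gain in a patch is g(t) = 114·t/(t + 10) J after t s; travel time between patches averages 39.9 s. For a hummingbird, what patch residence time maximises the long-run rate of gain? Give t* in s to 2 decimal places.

19.97 s

Maximise g(t)/(T+t): set derivative to zero → g'(t)(T+t) = g(t).
g'(t) = 114·10/(t + 10)². Setting 114·10/(t+10)² = 114t/[(t+10)(39.9+t)] gives 10(39.9+t) = t(t+10), so t² = 10×39.9 = 399.
t* = √399 = 19.97 s.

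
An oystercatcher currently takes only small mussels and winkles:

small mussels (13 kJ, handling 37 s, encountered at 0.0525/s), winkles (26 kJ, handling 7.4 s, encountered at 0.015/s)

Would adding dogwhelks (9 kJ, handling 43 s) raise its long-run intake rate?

Current rate: (0.0525×13 + 0.015×26)/(1 + 0.0525×37 + 0.015×7.4) = 0.3512 kJ/s.
Profitability of dogwhelks: 9/43 = 0.2093 kJ/s.
Since 0.2093 < R, time spent handling dogwhelks is better spent searching.

No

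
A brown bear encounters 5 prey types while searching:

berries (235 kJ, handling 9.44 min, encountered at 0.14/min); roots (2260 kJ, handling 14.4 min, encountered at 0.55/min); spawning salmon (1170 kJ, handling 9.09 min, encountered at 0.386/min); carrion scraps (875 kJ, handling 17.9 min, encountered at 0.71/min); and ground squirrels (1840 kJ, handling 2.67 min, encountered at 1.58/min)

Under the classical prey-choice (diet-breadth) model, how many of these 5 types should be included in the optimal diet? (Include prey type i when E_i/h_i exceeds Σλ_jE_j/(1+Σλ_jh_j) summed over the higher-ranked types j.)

1

Rank by E/h (kJ/min): ground squirrels 689, roots 157, spawning salmon 129, carrion scraps 48.9, berries 24.9. Include each in turn until the next type's E/h falls below the running intake rate.
Rate on top 1: 557.1. roots: 157 < 557.1 → exclude; stop.
Optimal diet: ground squirrels — 1 of 5 types.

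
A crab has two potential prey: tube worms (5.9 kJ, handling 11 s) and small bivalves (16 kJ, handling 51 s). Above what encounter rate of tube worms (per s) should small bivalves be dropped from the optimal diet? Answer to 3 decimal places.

Drop small bivalves once their profitability E₂/h₂ falls below the rate achievable on tube worms alone: E₂/h₂ = λE₁/(1 + λh₁).
Solve for λ: λE₁h₂ = E₂(1 + λh₁) → λ(E₁h₂ − E₂h₁) = E₂ → λ = E₂/(E₁h₂ − E₂h₁).
λ = 16/(5.9×51 − 16×11) = 16/124.9 = 0.1281 per s.

0.128 per s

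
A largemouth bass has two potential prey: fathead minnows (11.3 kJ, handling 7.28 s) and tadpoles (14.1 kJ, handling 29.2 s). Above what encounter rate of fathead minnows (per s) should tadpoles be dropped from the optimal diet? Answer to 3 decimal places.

The zero-one rule: include tadpoles iff E₂/h₂ > λE₁/(1+λh₁). Equality gives the switch point.
λE₁h₂ = E₂ + λE₂h₁ ⇒ λ = E₂/(E₁h₂ − E₂h₁) = 14.1/(330 − 102.6) = 0.06203 per s.

0.062 per s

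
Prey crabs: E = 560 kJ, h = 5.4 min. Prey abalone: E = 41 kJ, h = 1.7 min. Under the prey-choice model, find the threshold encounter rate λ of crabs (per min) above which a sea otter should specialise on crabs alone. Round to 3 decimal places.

0.056 per min

Drop abalone once their profitability E₂/h₂ falls below the rate achievable on crabs alone: E₂/h₂ = λE₁/(1 + λh₁).
Solve for λ: λE₁h₂ = E₂(1 + λh₁) → λ(E₁h₂ − E₂h₁) = E₂ → λ = E₂/(E₁h₂ − E₂h₁).
λ = 41/(560×1.7 − 41×5.4) = 41/730.6 = 0.05612 per min.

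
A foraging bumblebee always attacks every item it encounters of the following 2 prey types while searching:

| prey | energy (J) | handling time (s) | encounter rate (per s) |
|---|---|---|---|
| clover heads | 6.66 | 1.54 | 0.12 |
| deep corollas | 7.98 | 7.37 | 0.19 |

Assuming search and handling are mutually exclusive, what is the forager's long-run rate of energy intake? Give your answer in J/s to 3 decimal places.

R = (0.12×6.66 + 0.19×7.98) / (1 + 0.12×1.54 + 0.19×7.37) = 2.315/2.585 = 0.8957 J/s.

0.896 J/s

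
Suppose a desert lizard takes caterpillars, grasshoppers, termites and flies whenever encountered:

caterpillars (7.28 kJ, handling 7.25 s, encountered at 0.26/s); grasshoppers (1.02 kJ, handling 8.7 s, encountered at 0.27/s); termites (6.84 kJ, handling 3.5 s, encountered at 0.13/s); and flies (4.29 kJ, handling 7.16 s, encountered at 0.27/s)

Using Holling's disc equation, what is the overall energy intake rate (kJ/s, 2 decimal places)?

0.55 kJ/s

Energy encountered per unit search time: 0.26×7.28 + 0.27×1.02 + 0.13×6.84 + 0.27×4.29 = 4.216 kJ/s.
Handling time per unit search time: 0.26×7.25 + 0.27×8.7 + 0.13×3.5 + 0.27×7.16 = 6.622.
Rate = 4.216/(1 + 6.622) = 0.5531 kJ/s.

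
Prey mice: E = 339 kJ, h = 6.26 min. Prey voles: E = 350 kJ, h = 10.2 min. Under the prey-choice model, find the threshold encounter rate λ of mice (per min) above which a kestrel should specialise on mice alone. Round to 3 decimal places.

Drop voles once their profitability E₂/h₂ falls below the rate achievable on mice alone: E₂/h₂ = λE₁/(1 + λh₁).
Solve for λ: λE₁h₂ = E₂(1 + λh₁) → λ(E₁h₂ − E₂h₁) = E₂ → λ = E₂/(E₁h₂ − E₂h₁).
λ = 350/(339×10.2 − 350×6.26) = 350/1267 = 0.2763 per min.

0.276 per min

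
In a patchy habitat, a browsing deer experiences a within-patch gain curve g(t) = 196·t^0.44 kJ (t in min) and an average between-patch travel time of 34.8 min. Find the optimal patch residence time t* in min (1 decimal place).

27.3 min

Maximise g(t)/(T+t): set derivative to zero → g'(t)(T+t) = g(t).
g'(t) = 0.44·196·t^-0.56. Setting 0.44·196·t^-0.56 = 196·t^0.44/(34.8+t) gives 0.44(34.8+t) = t, so 0.56·t = 0.44×34.8.
t* = 0.44×34.8/0.56 = 27.34 min.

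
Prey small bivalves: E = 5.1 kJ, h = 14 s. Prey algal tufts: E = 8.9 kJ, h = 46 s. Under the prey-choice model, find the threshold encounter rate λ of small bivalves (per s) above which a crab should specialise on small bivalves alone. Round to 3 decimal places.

0.081 per s

The zero-one rule: include algal tufts iff E₂/h₂ > λE₁/(1+λh₁). Equality gives the switch point.
λE₁h₂ = E₂ + λE₂h₁ ⇒ λ = E₂/(E₁h₂ − E₂h₁) = 8.9/(234.6 − 124.6) = 0.08091 per s.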